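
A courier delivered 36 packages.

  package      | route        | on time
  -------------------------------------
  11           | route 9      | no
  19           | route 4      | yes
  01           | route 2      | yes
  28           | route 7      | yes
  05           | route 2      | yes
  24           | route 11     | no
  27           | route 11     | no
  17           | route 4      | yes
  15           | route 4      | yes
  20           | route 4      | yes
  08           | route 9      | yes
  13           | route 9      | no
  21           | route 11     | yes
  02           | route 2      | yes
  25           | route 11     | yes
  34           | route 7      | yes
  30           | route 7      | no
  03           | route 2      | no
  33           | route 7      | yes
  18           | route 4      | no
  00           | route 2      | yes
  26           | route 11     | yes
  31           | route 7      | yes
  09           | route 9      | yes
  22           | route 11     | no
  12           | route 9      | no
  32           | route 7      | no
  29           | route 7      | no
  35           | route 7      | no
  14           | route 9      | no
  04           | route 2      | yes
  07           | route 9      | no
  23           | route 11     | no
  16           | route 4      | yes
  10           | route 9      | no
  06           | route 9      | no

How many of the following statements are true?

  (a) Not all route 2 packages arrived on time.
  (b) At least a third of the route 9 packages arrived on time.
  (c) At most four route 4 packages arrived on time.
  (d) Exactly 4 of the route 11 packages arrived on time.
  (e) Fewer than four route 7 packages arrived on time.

1

(a) route 2: |A| = 6, |A ∩ B| = 5; needs A ⊄ B (|A ∖ B| ≥ 1) — true.
(b) route 9: |A| = 9, |A ∩ B| = 2; needs |A ∩ B| / |A| ≥ 1/3 — false.
(c) route 4: |A| = 6, |A ∩ B| = 5; needs |A ∩ B| ≤ 4 — false.
(d) route 11: |A| = 7, |A ∩ B| = 3; needs |A ∩ B| = 4 — false.
(e) route 7: |A| = 8, |A ∩ B| = 4; needs |A ∩ B| < 4 — false.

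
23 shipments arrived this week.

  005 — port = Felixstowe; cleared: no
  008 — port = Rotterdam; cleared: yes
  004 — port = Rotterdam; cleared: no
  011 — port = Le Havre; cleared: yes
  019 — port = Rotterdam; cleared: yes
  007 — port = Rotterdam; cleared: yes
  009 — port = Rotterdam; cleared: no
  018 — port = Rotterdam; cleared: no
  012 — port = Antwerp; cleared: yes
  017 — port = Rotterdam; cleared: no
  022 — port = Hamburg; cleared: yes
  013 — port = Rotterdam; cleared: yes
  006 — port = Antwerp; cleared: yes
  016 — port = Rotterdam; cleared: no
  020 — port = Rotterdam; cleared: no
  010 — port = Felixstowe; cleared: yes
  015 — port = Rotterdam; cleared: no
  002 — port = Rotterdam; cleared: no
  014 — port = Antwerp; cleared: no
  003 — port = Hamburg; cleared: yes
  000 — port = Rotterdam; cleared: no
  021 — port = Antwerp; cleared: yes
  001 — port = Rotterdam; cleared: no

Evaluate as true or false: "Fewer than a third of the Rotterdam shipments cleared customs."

'Fewer than a third of the Rotterdam shipments cleared customs' holds iff |A ∩ B| / |A| < 1/3.
A (the restrictor) = {008, 004, 019, 007, 009, 018, 017, 013, 016, 020, 015, 002, 000, 001}, |A| = 14.
A ∩ B = {008, 019, 007, 013}, so |A ∩ B| = 4.
A ∖ B = {004, 009, 018, 017, 016, 020, 015, 002, 000, 001}, so |A ∖ B| = 10.
|A ∩ B|/|A| = 4/14, so the statement is true.

True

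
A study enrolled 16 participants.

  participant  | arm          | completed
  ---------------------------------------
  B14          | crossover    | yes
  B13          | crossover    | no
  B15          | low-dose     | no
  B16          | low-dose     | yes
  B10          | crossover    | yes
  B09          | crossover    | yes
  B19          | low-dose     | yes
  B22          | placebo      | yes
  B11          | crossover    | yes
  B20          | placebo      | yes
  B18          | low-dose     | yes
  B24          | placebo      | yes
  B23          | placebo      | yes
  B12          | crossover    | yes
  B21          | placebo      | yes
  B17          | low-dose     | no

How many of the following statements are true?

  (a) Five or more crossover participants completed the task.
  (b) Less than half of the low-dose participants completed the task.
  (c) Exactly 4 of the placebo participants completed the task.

1

(a) crossover: |A| = 6, |A ∩ B| = 5; needs |A ∩ B| ≥ 5 — true.
(b) low-dose: |A| = 5, |A ∩ B| = 3; needs |A ∩ B| < |A ∖ B| — false.
(c) placebo: |A| = 5, |A ∩ B| = 5; needs |A ∩ B| = 4 — false.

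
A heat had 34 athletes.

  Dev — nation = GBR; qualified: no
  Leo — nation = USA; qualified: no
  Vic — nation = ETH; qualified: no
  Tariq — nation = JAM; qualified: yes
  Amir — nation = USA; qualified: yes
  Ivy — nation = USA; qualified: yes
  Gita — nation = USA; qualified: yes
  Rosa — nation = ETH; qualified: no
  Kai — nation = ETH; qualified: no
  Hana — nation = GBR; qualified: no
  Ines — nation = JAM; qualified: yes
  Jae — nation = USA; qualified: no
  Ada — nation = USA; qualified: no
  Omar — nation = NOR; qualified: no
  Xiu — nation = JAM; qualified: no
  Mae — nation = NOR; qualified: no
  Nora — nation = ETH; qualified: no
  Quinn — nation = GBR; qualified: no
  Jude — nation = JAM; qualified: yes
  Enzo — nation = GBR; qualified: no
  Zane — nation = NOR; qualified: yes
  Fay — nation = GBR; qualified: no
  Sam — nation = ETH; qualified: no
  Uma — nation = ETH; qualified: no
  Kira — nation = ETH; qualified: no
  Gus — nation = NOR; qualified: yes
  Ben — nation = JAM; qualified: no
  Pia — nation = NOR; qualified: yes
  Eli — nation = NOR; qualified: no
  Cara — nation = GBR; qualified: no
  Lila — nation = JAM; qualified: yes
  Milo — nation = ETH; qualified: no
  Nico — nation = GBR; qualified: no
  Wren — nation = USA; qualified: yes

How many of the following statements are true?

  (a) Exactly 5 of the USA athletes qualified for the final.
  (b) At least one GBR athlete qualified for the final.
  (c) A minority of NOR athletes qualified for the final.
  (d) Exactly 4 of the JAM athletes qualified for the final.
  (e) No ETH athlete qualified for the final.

2

(a) USA: |A| = 7, |A ∩ B| = 4; needs |A ∩ B| = 5 — false.
(b) GBR: |A| = 7, |A ∩ B| = 0; needs A ∩ B ≠ ∅ (|A ∩ B| ≥ 1) — false.
(c) NOR: |A| = 6, |A ∩ B| = 3; needs |A ∩ B| < |A ∖ B| — false.
(d) JAM: |A| = 6, |A ∩ B| = 4; needs |A ∩ B| = 4 — true.
(e) ETH: |A| = 8, |A ∩ B| = 0; needs A ∩ B = ∅ (|A ∩ B| = 0) — true.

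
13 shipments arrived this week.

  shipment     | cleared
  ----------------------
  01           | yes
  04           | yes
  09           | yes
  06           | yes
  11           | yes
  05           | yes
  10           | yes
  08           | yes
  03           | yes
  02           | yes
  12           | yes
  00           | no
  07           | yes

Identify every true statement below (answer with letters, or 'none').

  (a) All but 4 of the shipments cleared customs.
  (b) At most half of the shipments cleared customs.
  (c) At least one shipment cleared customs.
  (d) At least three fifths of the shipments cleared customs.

|A| = 13, |A ∩ B| = 12, |A ∖ B| = 1.
(a) |A ∖ B| = 4: fails.
(b) |A ∩ B| ≤ |A ∖ B|: fails.
(c) A ∩ B ≠ ∅ (|A ∩ B| ≥ 1): holds.
(d) |A ∩ B| / |A| ≥ 3/5: holds.

(c), (d)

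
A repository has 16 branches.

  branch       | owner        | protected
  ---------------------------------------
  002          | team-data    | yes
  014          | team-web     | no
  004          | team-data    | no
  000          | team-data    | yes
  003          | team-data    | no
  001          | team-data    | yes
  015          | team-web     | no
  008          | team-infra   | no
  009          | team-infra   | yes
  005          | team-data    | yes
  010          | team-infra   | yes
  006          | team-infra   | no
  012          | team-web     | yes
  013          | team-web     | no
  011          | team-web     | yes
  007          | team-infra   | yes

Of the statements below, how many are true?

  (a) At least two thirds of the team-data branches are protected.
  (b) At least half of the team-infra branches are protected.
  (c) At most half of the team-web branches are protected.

(a) team-data: |A| = 6, |A ∩ B| = 4; needs |A ∩ B| / |A| ≥ 2/3 — true.
(b) team-infra: |A| = 5, |A ∩ B| = 3; needs |A ∩ B| ≥ |A ∖ B| — true.
(c) team-web: |A| = 5, |A ∩ B| = 2; needs |A ∩ B| ≤ |A ∖ B| — true.

3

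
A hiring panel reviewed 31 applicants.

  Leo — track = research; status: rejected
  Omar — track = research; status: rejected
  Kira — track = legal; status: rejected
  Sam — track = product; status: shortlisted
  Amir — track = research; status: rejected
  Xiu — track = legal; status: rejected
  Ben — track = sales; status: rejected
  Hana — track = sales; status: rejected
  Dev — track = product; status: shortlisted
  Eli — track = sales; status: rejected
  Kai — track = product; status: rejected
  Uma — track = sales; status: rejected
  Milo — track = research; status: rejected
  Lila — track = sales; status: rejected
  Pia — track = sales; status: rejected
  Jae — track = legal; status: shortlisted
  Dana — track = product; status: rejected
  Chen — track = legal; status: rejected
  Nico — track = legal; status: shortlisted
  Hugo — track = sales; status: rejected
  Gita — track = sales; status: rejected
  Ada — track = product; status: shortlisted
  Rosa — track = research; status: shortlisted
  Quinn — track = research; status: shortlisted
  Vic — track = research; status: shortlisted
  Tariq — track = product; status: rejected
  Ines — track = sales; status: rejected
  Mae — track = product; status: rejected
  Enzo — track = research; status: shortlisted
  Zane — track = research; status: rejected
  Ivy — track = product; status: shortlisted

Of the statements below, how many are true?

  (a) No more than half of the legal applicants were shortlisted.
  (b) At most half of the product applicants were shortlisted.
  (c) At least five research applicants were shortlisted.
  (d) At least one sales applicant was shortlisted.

2

(a) legal: |A| = 5, |A ∩ B| = 2; needs |A ∩ B| ≤ |A ∖ B| — true.
(b) product: |A| = 8, |A ∩ B| = 4; needs |A ∩ B| ≤ |A ∖ B| — true.
(c) research: |A| = 9, |A ∩ B| = 4; needs |A ∩ B| ≥ 5 — false.
(d) sales: |A| = 9, |A ∩ B| = 0; needs A ∩ B ≠ ∅ (|A ∩ B| ≥ 1) — false.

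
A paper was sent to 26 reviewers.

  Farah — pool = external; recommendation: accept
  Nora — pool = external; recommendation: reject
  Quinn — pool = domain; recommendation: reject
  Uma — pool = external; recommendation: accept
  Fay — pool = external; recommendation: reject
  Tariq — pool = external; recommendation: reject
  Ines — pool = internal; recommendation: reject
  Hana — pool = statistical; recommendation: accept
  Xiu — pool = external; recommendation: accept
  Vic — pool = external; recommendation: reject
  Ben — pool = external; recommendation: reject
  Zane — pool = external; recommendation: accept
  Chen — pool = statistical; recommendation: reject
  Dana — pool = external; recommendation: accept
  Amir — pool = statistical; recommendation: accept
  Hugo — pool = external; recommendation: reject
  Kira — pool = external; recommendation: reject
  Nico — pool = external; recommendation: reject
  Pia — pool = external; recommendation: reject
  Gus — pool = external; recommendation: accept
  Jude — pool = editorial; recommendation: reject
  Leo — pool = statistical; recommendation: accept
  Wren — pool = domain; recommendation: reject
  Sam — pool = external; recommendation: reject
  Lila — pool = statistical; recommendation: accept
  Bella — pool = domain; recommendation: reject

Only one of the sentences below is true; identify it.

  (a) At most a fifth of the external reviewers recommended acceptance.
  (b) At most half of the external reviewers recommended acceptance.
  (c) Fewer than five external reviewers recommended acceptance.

|A| = 16, |A ∩ B| = 6, |A ∖ B| = 10.
(a) requires |A ∩ B| / |A| ≤ 1/5: false.
(b) requires |A ∩ B| ≤ |A ∖ B|: true.
(c) requires |A ∩ B| < 5: false.

(b)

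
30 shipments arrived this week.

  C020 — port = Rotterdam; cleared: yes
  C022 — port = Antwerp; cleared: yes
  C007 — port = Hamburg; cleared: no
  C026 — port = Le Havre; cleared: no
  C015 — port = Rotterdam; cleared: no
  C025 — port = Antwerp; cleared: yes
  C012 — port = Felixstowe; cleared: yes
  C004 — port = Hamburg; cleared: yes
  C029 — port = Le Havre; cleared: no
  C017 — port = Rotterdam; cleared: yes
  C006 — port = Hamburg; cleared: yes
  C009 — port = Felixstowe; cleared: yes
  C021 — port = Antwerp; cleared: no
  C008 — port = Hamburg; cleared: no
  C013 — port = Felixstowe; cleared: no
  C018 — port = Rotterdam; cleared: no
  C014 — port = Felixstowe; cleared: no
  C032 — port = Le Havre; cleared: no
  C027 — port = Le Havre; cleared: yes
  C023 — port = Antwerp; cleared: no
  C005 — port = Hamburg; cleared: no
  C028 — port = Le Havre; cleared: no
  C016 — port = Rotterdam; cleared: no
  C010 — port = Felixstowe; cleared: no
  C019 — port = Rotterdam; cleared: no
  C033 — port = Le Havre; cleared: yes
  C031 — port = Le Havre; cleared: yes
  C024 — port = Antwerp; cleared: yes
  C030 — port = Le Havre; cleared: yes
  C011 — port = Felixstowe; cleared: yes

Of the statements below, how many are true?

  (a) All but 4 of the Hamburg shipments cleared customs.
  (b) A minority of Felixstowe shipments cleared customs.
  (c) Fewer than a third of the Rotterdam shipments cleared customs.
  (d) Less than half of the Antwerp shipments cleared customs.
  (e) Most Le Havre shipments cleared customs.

0

(a) Hamburg: |A| = 5, |A ∩ B| = 2; needs |A ∖ B| = 4 — false.
(b) Felixstowe: |A| = 6, |A ∩ B| = 3; needs |A ∩ B| < |A ∖ B| — false.
(c) Rotterdam: |A| = 6, |A ∩ B| = 2; needs |A ∩ B| / |A| < 1/3 — false.
(d) Antwerp: |A| = 5, |A ∩ B| = 3; needs |A ∩ B| < |A ∖ B| — false.
(e) Le Havre: |A| = 8, |A ∩ B| = 4; needs |A ∩ B| > |A ∖ B| — false.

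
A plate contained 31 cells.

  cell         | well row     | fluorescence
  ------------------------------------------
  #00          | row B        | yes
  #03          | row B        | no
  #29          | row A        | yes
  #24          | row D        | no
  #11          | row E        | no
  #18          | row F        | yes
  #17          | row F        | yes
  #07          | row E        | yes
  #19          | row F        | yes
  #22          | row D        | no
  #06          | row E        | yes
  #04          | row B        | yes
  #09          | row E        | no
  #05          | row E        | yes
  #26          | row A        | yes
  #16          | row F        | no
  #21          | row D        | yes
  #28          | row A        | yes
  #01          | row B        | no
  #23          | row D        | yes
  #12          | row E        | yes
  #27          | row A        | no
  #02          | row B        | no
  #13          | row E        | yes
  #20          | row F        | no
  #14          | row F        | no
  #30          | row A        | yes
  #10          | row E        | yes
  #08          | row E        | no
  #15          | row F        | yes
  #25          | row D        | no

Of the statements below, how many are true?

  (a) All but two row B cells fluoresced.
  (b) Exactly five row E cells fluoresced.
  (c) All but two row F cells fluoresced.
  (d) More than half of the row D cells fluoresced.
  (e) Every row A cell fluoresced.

(a) row B: |A| = 5, |A ∩ B| = 2; needs |A ∖ B| = 2 — false.
(b) row E: |A| = 9, |A ∩ B| = 6; needs |A ∩ B| = 5 — false.
(c) row F: |A| = 7, |A ∩ B| = 4; needs |A ∖ B| = 2 — false.
(d) row D: |A| = 5, |A ∩ B| = 2; needs |A ∩ B| > |A ∖ B| — false.
(e) row A: |A| = 5, |A ∩ B| = 4; needs A ⊆ B, i.e. every element of A is in B (|A ∖ B| = 0) — false.

0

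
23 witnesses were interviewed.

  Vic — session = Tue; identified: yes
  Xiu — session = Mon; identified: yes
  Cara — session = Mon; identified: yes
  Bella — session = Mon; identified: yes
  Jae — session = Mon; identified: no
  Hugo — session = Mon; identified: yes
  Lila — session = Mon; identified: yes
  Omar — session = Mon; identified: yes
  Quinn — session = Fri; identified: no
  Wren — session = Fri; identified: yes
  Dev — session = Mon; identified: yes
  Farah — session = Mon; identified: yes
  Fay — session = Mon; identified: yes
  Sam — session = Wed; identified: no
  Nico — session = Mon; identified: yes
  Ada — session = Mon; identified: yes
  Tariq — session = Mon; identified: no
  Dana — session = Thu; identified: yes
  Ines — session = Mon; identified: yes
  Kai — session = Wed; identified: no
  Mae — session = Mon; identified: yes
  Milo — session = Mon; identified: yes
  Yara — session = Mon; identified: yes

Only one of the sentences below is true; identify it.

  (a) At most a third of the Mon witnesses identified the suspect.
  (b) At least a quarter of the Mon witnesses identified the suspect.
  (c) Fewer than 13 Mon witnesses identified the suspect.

(b)

|A| = 17, |A ∩ B| = 15, |A ∖ B| = 2.
(a) requires |A ∩ B| / |A| ≤ 1/3: false.
(b) requires |A ∩ B| / |A| ≥ 1/4: true.
(c) requires |A ∩ B| < 13: false.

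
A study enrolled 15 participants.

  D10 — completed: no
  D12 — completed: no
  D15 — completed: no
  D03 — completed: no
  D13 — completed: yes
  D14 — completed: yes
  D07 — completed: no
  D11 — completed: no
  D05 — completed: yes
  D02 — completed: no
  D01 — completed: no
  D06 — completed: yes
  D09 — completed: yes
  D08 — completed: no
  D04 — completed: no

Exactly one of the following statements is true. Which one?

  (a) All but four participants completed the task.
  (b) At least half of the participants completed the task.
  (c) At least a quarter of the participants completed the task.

|A| = 15, |A ∩ B| = 5, |A ∖ B| = 10.
(a) requires |A ∖ B| = 4: false.
(b) requires |A ∩ B| ≥ |A ∖ B|: false.
(c) requires |A ∩ B| / |A| ≥ 1/4: true.

(c)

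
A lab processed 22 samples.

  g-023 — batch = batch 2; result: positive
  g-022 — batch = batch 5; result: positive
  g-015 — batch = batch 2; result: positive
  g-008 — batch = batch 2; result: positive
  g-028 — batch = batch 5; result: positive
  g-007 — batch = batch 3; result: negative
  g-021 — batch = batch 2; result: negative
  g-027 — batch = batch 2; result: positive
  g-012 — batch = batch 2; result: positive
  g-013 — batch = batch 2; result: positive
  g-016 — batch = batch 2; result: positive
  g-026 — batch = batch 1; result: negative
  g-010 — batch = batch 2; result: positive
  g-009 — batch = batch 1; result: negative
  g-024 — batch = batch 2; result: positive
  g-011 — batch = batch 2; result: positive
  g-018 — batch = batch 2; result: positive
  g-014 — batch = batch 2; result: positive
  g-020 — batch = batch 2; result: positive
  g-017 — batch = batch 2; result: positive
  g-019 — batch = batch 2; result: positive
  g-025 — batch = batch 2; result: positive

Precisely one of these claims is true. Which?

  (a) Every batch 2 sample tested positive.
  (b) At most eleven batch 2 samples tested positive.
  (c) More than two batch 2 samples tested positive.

|A| = 17, |A ∩ B| = 16, |A ∖ B| = 1.
(a) requires A ⊆ B, i.e. every element of A is in B (|A ∖ B| = 0): false.
(b) requires |A ∩ B| ≤ 11: false.
(c) requires |A ∩ B| > 2: true.

(c)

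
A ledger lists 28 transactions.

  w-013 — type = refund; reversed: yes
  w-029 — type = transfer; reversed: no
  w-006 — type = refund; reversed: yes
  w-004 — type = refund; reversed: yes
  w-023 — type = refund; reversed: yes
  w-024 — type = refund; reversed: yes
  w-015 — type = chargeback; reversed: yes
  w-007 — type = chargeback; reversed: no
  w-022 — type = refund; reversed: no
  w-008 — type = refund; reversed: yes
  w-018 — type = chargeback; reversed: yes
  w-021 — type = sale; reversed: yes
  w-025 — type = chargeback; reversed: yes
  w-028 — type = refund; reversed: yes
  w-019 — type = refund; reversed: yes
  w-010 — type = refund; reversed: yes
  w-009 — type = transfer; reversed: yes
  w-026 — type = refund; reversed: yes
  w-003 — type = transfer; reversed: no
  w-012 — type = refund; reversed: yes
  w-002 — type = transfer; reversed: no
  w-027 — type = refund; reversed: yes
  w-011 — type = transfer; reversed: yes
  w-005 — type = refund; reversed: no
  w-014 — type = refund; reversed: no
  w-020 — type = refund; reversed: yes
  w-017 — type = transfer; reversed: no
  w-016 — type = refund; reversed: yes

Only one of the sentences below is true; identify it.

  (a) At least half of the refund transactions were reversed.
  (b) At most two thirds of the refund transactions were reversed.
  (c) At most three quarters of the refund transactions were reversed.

|A| = 17, |A ∩ B| = 14, |A ∖ B| = 3.
(a) requires |A ∩ B| ≥ |A ∖ B|: true.
(b) requires |A ∩ B| / |A| ≤ 2/3: false.
(c) requires |A ∩ B| / |A| ≤ 3/4: false.

(a)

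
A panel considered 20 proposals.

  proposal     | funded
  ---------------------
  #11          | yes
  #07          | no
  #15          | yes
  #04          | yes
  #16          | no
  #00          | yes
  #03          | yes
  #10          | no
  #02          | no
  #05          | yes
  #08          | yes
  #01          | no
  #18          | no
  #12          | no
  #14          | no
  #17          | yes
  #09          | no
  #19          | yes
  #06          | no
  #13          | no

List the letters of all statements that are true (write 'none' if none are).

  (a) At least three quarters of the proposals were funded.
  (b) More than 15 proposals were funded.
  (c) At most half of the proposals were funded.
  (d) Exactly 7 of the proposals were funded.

|A| = 20, |A ∩ B| = 9, |A ∖ B| = 11.
(a) |A ∩ B| / |A| ≥ 3/4: fails.
(b) |A ∩ B| > 15: fails.
(c) |A ∩ B| ≤ |A ∖ B|: holds.
(d) |A ∩ B| = 7: fails.

(c)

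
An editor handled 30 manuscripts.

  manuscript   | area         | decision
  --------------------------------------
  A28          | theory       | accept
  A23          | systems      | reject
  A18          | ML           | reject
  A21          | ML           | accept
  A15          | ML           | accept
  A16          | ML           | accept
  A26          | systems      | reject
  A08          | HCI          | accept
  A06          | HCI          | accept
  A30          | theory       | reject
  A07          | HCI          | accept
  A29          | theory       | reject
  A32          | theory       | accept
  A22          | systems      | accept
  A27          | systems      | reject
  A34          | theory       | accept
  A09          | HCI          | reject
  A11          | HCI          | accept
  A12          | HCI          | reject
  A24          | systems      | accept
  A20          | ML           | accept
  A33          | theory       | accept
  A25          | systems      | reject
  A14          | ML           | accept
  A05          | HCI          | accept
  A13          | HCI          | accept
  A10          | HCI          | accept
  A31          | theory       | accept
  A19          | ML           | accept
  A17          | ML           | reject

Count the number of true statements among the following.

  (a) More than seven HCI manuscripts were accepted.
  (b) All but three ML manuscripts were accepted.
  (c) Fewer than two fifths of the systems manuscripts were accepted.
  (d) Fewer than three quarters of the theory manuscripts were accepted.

2

(a) HCI: |A| = 9, |A ∩ B| = 7; needs |A ∩ B| > 7 — false.
(b) ML: |A| = 8, |A ∩ B| = 6; needs |A ∖ B| = 3 — false.
(c) systems: |A| = 6, |A ∩ B| = 2; needs |A ∩ B| / |A| < 2/5 — true.
(d) theory: |A| = 7, |A ∩ B| = 5; needs |A ∩ B| / |A| < 3/4 — true.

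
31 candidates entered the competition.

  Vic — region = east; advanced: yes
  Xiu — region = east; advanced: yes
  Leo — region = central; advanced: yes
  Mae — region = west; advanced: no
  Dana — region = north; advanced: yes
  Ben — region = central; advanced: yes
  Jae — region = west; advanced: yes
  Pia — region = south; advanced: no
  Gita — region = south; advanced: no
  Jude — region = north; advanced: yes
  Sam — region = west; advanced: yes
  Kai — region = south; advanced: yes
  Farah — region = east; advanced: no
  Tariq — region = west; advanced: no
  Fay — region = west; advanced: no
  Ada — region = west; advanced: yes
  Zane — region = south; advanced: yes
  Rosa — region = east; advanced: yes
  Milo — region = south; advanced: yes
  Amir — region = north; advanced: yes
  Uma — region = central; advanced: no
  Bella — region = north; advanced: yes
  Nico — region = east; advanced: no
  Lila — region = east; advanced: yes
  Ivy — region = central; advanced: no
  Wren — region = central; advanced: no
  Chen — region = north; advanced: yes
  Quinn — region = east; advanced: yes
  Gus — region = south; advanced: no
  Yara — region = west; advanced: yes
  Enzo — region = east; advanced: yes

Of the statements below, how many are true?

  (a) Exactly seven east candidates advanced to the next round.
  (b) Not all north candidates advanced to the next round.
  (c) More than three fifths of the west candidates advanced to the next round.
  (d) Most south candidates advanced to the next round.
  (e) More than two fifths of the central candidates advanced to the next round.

(a) east: |A| = 8, |A ∩ B| = 6; needs |A ∩ B| = 7 — false.
(b) north: |A| = 5, |A ∩ B| = 5; needs A ⊄ B (|A ∖ B| ≥ 1) — false.
(c) west: |A| = 7, |A ∩ B| = 4; needs |A ∩ B| / |A| > 3/5 — false.
(d) south: |A| = 6, |A ∩ B| = 3; needs |A ∩ B| > |A ∖ B| — false.
(e) central: |A| = 5, |A ∩ B| = 2; needs |A ∩ B| / |A| > 2/5 — false.

0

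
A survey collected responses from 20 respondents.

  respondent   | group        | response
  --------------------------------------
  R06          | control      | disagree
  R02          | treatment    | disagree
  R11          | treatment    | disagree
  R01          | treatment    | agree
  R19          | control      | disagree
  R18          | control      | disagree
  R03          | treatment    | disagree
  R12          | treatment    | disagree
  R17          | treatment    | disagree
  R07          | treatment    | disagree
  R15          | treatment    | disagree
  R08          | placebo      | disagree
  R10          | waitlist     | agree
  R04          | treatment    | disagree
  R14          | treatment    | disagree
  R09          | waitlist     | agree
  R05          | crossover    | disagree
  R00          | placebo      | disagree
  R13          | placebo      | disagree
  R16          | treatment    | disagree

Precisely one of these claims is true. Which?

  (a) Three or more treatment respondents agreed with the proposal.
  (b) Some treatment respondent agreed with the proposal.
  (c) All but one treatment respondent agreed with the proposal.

|A| = 11, |A ∩ B| = 1, |A ∖ B| = 10.
(a) requires |A ∩ B| ≥ 3: false.
(b) requires A ∩ B ≠ ∅ (|A ∩ B| ≥ 1): true.
(c) requires |A ∖ B| = 1: false.

(b)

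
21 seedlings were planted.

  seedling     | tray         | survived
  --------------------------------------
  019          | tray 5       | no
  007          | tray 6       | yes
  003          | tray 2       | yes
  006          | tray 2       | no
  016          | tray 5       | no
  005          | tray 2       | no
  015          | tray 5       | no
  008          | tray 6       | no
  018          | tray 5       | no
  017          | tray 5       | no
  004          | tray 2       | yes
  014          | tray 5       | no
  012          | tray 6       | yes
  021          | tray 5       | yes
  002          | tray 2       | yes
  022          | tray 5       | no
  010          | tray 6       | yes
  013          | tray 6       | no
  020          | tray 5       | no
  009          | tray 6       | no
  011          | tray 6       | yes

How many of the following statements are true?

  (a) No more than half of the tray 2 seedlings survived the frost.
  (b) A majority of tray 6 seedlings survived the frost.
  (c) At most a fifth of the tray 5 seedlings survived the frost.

2

(a) tray 2: |A| = 5, |A ∩ B| = 3; needs |A ∩ B| ≤ |A ∖ B| — false.
(b) tray 6: |A| = 7, |A ∩ B| = 4; needs |A ∩ B| > |A ∖ B| — true.
(c) tray 5: |A| = 9, |A ∩ B| = 1; needs |A ∩ B| / |A| ≤ 1/5 — true.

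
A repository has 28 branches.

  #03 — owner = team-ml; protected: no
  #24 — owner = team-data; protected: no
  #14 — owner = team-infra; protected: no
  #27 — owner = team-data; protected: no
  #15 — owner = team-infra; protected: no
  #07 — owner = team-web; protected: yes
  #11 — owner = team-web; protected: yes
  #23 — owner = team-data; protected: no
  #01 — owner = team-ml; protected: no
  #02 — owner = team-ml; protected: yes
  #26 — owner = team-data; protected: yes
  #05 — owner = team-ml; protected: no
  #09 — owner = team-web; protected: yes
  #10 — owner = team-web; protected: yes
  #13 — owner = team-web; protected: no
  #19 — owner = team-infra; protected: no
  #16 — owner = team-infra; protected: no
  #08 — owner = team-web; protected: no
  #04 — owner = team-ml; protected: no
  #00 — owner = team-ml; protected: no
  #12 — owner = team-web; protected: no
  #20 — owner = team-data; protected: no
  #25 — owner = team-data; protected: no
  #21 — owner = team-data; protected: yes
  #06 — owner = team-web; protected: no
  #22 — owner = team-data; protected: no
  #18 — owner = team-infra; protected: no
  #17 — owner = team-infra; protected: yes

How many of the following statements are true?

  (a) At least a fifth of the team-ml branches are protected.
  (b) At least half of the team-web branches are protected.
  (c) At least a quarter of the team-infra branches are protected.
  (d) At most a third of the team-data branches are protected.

2

(a) team-ml: |A| = 6, |A ∩ B| = 1; needs |A ∩ B| / |A| ≥ 1/5 — false.
(b) team-web: |A| = 8, |A ∩ B| = 4; needs |A ∩ B| ≥ |A ∖ B| — true.
(c) team-infra: |A| = 6, |A ∩ B| = 1; needs |A ∩ B| / |A| ≥ 1/4 — false.
(d) team-data: |A| = 8, |A ∩ B| = 2; needs |A ∩ B| / |A| ≤ 1/3 — true.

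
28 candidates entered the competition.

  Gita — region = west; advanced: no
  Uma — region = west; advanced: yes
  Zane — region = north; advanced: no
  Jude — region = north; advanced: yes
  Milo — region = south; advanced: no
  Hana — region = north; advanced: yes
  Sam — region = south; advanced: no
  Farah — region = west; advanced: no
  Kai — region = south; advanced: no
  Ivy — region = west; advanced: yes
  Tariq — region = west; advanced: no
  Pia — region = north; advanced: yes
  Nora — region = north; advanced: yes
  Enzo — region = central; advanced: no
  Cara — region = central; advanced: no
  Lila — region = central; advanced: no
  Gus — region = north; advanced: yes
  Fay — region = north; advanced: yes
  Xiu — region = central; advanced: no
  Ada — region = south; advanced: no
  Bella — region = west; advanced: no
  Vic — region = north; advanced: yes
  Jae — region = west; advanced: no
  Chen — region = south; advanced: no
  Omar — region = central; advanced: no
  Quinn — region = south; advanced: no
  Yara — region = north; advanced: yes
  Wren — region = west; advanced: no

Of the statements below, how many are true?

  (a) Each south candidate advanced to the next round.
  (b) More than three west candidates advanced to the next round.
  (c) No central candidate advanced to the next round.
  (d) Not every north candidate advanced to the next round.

(a) south: |A| = 6, |A ∩ B| = 0; needs A ⊆ B, i.e. every element of A is in B (|A ∖ B| = 0) — false.
(b) west: |A| = 8, |A ∩ B| = 2; needs |A ∩ B| > 3 — false.
(c) central: |A| = 5, |A ∩ B| = 0; needs A ∩ B = ∅ (|A ∩ B| = 0) — true.
(d) north: |A| = 9, |A ∩ B| = 8; needs A ⊄ B (|A ∖ B| ≥ 1) — true.

2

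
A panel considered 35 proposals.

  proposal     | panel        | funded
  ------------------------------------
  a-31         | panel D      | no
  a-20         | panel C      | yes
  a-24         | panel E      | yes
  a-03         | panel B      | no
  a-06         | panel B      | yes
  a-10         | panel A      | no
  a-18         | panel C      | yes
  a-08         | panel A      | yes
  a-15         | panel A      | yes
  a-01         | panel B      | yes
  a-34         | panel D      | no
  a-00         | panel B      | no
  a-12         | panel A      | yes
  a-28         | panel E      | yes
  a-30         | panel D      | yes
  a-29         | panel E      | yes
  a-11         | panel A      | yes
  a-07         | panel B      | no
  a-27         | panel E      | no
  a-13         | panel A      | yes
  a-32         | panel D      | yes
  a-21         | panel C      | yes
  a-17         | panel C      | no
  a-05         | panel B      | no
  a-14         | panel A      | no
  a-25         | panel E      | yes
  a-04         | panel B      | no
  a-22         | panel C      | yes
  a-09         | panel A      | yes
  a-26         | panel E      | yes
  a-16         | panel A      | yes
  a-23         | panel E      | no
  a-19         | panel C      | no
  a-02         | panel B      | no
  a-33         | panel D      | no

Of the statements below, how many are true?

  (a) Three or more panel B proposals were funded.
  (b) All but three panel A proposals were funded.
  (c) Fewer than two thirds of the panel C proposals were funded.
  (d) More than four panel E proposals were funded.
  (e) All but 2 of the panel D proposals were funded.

1

(a) panel B: |A| = 8, |A ∩ B| = 2; needs |A ∩ B| ≥ 3 — false.
(b) panel A: |A| = 9, |A ∩ B| = 7; needs |A ∖ B| = 3 — false.
(c) panel C: |A| = 6, |A ∩ B| = 4; needs |A ∩ B| / |A| < 2/3 — false.
(d) panel E: |A| = 7, |A ∩ B| = 5; needs |A ∩ B| > 4 — true.
(e) panel D: |A| = 5, |A ∩ B| = 2; needs |A ∖ B| = 2 — false.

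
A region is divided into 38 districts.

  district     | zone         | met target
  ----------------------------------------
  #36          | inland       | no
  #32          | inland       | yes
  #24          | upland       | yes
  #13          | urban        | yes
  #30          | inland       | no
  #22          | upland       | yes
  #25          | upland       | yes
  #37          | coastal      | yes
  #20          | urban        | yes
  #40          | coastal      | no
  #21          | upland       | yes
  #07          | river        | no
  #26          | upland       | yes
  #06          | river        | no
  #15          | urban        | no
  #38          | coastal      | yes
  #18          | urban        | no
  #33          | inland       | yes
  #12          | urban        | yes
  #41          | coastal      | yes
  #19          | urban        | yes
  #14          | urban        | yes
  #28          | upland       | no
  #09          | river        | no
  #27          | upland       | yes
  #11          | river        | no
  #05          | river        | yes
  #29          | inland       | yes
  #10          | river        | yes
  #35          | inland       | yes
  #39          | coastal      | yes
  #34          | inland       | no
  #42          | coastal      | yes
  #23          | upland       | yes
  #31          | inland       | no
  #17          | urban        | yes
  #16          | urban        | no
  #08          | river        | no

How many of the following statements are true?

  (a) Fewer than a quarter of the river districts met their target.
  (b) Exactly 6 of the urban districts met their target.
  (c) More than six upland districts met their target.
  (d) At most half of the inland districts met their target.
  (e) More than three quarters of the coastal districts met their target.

(a) river: |A| = 7, |A ∩ B| = 2; needs |A ∩ B| / |A| < 1/4 — false.
(b) urban: |A| = 9, |A ∩ B| = 6; needs |A ∩ B| = 6 — true.
(c) upland: |A| = 8, |A ∩ B| = 7; needs |A ∩ B| > 6 — true.
(d) inland: |A| = 8, |A ∩ B| = 4; needs |A ∩ B| ≤ |A ∖ B| — true.
(e) coastal: |A| = 6, |A ∩ B| = 5; needs |A ∩ B| / |A| > 3/4 — true.

4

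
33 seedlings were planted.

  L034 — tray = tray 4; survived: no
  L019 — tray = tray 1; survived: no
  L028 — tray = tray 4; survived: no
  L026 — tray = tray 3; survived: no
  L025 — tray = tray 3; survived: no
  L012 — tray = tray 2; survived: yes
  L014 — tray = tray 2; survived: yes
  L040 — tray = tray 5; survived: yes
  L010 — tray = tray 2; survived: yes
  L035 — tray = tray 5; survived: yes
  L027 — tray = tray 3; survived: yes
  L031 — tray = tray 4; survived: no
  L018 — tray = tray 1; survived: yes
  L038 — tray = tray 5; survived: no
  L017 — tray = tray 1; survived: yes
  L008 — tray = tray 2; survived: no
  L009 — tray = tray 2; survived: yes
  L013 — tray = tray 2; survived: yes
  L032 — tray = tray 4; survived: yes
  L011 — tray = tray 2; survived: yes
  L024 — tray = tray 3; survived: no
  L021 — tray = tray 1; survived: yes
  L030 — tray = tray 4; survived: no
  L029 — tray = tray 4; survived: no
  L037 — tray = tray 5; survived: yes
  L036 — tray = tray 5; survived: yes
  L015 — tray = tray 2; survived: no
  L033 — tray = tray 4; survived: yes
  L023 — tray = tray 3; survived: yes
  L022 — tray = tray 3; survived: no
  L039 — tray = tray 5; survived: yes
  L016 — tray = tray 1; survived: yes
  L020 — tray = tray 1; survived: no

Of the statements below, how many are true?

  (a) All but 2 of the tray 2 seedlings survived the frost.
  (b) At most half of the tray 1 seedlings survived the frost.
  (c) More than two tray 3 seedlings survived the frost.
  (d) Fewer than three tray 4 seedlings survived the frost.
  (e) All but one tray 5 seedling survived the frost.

(a) tray 2: |A| = 8, |A ∩ B| = 6; needs |A ∖ B| = 2 — true.
(b) tray 1: |A| = 6, |A ∩ B| = 4; needs |A ∩ B| ≤ |A ∖ B| — false.
(c) tray 3: |A| = 6, |A ∩ B| = 2; needs |A ∩ B| > 2 — false.
(d) tray 4: |A| = 7, |A ∩ B| = 2; needs |A ∩ B| < 3 — true.
(e) tray 5: |A| = 6, |A ∩ B| = 5; needs |A ∖ B| = 1 — true.

3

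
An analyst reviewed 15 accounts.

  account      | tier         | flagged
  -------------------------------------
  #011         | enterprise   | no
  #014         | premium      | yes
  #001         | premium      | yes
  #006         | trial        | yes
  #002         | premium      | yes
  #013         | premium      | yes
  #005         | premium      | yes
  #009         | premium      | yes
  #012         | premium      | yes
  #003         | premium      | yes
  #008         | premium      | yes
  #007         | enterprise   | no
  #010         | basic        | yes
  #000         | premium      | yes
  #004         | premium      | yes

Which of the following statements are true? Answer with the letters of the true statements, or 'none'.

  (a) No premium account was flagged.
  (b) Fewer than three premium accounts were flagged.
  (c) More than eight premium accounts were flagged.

|A| = 11, |A ∩ B| = 11, |A ∖ B| = 0.
(a) A ∩ B = ∅ (|A ∩ B| = 0): fails.
(b) |A ∩ B| < 3: fails.
(c) |A ∩ B| > 8: holds.

(c)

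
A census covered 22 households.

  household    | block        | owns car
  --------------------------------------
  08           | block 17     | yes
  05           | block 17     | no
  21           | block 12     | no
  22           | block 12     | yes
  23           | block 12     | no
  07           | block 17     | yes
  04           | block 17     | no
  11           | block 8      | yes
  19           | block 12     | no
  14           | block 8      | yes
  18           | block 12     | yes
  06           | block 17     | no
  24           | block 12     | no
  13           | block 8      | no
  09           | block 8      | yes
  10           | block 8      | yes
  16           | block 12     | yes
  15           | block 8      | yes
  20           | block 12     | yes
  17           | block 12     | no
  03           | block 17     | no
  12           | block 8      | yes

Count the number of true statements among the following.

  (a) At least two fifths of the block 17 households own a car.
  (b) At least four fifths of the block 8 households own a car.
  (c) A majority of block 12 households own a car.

(a) block 17: |A| = 6, |A ∩ B| = 2; needs |A ∩ B| / |A| ≥ 2/5 — false.
(b) block 8: |A| = 7, |A ∩ B| = 6; needs |A ∩ B| / |A| ≥ 4/5 — true.
(c) block 12: |A| = 9, |A ∩ B| = 4; needs |A ∩ B| > |A ∖ B| — false.

1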